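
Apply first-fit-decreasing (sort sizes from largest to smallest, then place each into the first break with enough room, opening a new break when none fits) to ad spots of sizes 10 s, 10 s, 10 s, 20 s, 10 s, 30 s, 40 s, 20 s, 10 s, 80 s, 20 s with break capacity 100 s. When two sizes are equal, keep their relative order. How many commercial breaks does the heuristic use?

Sorted descending: 80, 40, 30, 20, 20, 20, 10, 10, 10, 10, 10.
  80 → break 1 (new)  [load 80/100]
  40 → break 2 (new)  [load 40/100]
  30 → break 2  [load 70/100]
  20 → break 1  [load 100/100]
  20 → break 2  [load 90/100]
  20 → break 3 (new)  [load 20/100]
  10 → break 2  [load 100/100]
  10 → break 3  [load 30/100]
  10 → break 3  [load 40/100]
  10 → break 3  [load 50/100]
  10 → break 3  [load 60/100]
3 commercial breaks opened.

3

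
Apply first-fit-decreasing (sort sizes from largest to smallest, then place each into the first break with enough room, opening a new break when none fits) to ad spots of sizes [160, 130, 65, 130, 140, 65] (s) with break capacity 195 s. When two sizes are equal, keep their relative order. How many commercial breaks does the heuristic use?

4

Sorted descending: 160, 140, 130, 130, 65, 65.
  160 → break 1 (new)  [load 160/195]
  140 → break 2 (new)  [load 140/195]
  130 → break 3 (new)  [load 130/195]
  130 → break 4 (new)  [load 130/195]
  65 → break 3  [load 195/195]
  65 → break 4  [load 195/195]
4 commercial breaks opened.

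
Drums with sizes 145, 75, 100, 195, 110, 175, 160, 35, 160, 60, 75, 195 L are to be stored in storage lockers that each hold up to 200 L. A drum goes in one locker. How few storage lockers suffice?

9

Total = 195 + 195 + 175 + 160 + 160 + 145 + 110 + 100 + 75 + 75 + 60 + 35 = 1485 L.
Lower bound: ⌈1485/200⌉ = 8 storage lockers.
A packing using 9 storage lockers:
  locker 1: 195 = 195
  locker 2: 195 = 195
  locker 3: 175 = 175
  locker 4: 160 + 35 = 195
  locker 5: 160 = 160
  locker 6: 145 = 145
  locker 7: 110 + 75 = 185
  locker 8: 100 + 75 = 175
  locker 9: 60 = 60
No arrangement into 8 storage lockers stays within capacity, so 9 is optimal.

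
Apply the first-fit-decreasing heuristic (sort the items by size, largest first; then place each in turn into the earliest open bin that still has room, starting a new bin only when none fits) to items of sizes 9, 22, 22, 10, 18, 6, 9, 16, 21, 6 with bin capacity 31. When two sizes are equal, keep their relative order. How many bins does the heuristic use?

Sorted descending: 22, 22, 21, 18, 16, 10, 9, 9, 6, 6.
  22 → bin 1 (new)  [load 22/31]
  22 → bin 2 (new)  [load 22/31]
  21 → bin 3 (new)  [load 21/31]
  18 → bin 4 (new)  [load 18/31]
  16 → bin 5 (new)  [load 16/31]
  10 → bin 3  [load 31/31]
  9 → bin 1  [load 31/31]
  9 → bin 2  [load 31/31]
  6 → bin 4  [load 24/31]
  6 → bin 4  [load 30/31]
5 bins opened.

5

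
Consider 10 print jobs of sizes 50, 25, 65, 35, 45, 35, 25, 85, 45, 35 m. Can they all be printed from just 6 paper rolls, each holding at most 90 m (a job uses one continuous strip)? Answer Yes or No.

Yes

A valid assignment using 6 paper rolls:
  roll 1: 85 = 85
  roll 2: 65 + 25 = 90
  roll 3: 50 + 35 = 85
  roll 4: 45 + 45 = 90
  roll 5: 35 + 35 = 70
  roll 6: 25 = 25
Every load is within 90 m, so 6 paper rolls suffice.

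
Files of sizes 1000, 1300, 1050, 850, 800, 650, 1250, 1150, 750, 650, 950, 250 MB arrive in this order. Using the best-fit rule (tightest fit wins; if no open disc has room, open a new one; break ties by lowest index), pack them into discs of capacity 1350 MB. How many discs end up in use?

10

  1000 → disc 1 (new)  [load 1000/1350]
  1300 → disc 2 (new)  [load 1300/1350]
  1050 → disc 3 (new)  [load 1050/1350]
  850 → disc 4 (new)  [load 850/1350]
  800 → disc 5 (new)  [load 800/1350]
  650 → disc 6 (new)  [load 650/1350]
  1250 → disc 7 (new)  [load 1250/1350]
  1150 → disc 8 (new)  [load 1150/1350]
  750 → disc 9 (new)  [load 750/1350]
  650 → disc 6  [load 1300/1350]
  950 → disc 10 (new)  [load 950/1350]
  250 → disc 3  [load 1300/1350]
10 discs opened.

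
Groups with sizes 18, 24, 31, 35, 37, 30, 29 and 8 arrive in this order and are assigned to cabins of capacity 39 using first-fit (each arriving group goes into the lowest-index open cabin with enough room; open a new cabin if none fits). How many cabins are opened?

7

  18 → cabin 1 (new)  [load 18/39]
  24 → cabin 2 (new)  [load 24/39]
  31 → cabin 3 (new)  [load 31/39]
  35 → cabin 4 (new)  [load 35/39]
  37 → cabin 5 (new)  [load 37/39]
  30 → cabin 6 (new)  [load 30/39]
  29 → cabin 7 (new)  [load 29/39]
  8 → cabin 1  [load 26/39]
7 cabins opened.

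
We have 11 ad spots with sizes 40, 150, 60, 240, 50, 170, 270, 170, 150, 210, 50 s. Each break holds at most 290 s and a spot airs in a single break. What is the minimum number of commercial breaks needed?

7

Total = 270 + 240 + 210 + 170 + 170 + 150 + 150 + 60 + 50 + 50 + 40 = 1560 s.
Lower bound: ⌈1560/290⌉ = 6 commercial breaks.
Also, 7 ad spots each exceed 145 s, and no two of those can share a break, so at least 7 commercial breaks are needed.
A packing using 7 commercial breaks:
  break 1: 270 = 270
  break 2: 240 + 50 = 290
  break 3: 210 + 60 = 270
  break 4: 170 + 50 + 40 = 260
  break 5: 170 = 170
  break 6: 150 = 150
  break 7: 150 = 150
This matches the lower bound, so 7 is optimal.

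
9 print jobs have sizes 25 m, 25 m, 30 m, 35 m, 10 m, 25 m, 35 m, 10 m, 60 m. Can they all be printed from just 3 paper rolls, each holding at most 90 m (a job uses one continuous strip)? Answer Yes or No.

Yes

A valid assignment using 3 paper rolls:
  roll 1: 60 + 30 = 90
  roll 2: 35 + 35 + 10 + 10 = 90
  roll 3: 25 + 25 + 25 = 75
Every load is within 90 m, so 3 paper rolls suffice.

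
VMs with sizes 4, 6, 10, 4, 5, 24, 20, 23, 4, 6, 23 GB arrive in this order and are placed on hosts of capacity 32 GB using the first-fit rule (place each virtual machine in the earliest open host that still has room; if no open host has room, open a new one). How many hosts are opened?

  4 → host 1 (new)  [load 4/32]
  6 → host 1  [load 10/32]
  10 → host 1  [load 20/32]
  4 → host 1  [load 24/32]
  5 → host 1  [load 29/32]
  24 → host 2 (new)  [load 24/32]
  20 → host 3 (new)  [load 20/32]
  23 → host 4 (new)  [load 23/32]
  4 → host 2  [load 28/32]
  6 → host 3  [load 26/32]
  23 → host 5 (new)  [load 23/32]
5 hosts opened.

5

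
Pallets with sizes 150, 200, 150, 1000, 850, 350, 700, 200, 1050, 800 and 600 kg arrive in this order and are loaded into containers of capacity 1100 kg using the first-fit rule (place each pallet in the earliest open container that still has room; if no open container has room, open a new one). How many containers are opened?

7

  150 → container 1 (new)  [load 150/1100]
  200 → container 1  [load 350/1100]
  150 → container 1  [load 500/1100]
  1000 → container 2 (new)  [load 1000/1100]
  850 → container 3 (new)  [load 850/1100]
  350 → container 1  [load 850/1100]
  700 → container 4 (new)  [load 700/1100]
  200 → container 1  [load 1050/1100]
  1050 → container 5 (new)  [load 1050/1100]
  800 → container 6 (new)  [load 800/1100]
  600 → container 7 (new)  [load 600/1100]
7 containers opened.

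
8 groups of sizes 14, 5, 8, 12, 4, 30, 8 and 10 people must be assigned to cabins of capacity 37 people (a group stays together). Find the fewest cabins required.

Total = 30 + 14 + 12 + 10 + 8 + 8 + 5 + 4 = 91 people.
Lower bound: ⌈91/37⌉ = 3 cabins.
A packing using 3 cabins:
  cabin 1: 30 + 5 = 35
  cabin 2: 14 + 12 + 10 = 36
  cabin 3: 8 + 8 + 4 = 20
This matches the lower bound, so 3 is optimal.

3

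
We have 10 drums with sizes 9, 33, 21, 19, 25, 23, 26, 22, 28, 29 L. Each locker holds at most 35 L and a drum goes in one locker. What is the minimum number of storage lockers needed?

9

Total = 33 + 29 + 28 + 26 + 25 + 23 + 22 + 21 + 19 + 9 = 235 L.
Lower bound: ⌈235/35⌉ = 7 storage lockers.
Also, 9 drums each exceed 35/2 L, and no two of those can share a locker, so at least 9 storage lockers are needed.
A packing using 9 storage lockers:
  locker 1: 33 = 33
  locker 2: 29 = 29
  locker 3: 28 = 28
  locker 4: 26 + 9 = 35
  locker 5: 25 = 25
  locker 6: 23 = 23
  locker 7: 22 = 22
  locker 8: 21 = 21
  locker 9: 19 = 19
This matches the lower bound, so 9 is optimal.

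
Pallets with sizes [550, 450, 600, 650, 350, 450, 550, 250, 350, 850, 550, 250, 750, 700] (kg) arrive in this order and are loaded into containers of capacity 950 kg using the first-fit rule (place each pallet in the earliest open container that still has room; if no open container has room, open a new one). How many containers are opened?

  550 → container 1 (new)  [load 550/950]
  450 → container 2 (new)  [load 450/950]
  600 → container 3 (new)  [load 600/950]
  650 → container 4 (new)  [load 650/950]
  350 → container 1  [load 900/950]
  450 → container 2  [load 900/950]
  550 → container 5 (new)  [load 550/950]
  250 → container 3  [load 850/950]
  350 → container 5  [load 900/950]
  850 → container 6 (new)  [load 850/950]
  550 → container 7 (new)  [load 550/950]
  250 → container 4  [load 900/950]
  750 → container 8 (new)  [load 750/950]
  700 → container 9 (new)  [load 700/950]
9 containers opened.

9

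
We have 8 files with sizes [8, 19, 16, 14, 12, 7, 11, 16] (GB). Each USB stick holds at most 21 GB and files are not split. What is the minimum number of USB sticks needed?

Total = 19 + 16 + 16 + 14 + 12 + 11 + 8 + 7 = 103 GB.
Lower bound: ⌈103/21⌉ = 5 USB sticks.
Also, 6 files each exceed 21/2 GB, and no two of those can share a USB stick, so at least 6 USB sticks are needed.
A packing using 6 USB sticks:
  USB stick 1: 19 = 19
  USB stick 2: 16 = 16
  USB stick 3: 16 = 16
  USB stick 4: 14 + 7 = 21
  USB stick 5: 12 + 8 = 20
  USB stick 6: 11 = 11
This matches the lower bound, so 6 is optimal.

6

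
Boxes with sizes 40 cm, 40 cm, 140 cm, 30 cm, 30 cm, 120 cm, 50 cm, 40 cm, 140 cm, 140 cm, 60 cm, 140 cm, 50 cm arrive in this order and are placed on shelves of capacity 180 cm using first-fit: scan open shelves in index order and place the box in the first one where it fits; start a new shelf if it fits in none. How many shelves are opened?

7

  40 → shelf 1 (new)  [load 40/180]
  40 → shelf 1  [load 80/180]
  140 → shelf 2 (new)  [load 140/180]
  30 → shelf 1  [load 110/180]
  30 → shelf 1  [load 140/180]
  120 → shelf 3 (new)  [load 120/180]
  50 → shelf 3  [load 170/180]
  40 → shelf 1  [load 180/180]
  140 → shelf 4 (new)  [load 140/180]
  140 → shelf 5 (new)  [load 140/180]
  60 → shelf 6 (new)  [load 60/180]
  140 → shelf 7 (new)  [load 140/180]
  50 → shelf 6  [load 110/180]
7 shelves opened.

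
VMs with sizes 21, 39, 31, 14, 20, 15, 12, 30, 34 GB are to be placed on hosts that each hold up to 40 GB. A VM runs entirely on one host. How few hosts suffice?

Total = 39 + 34 + 31 + 30 + 21 + 20 + 15 + 14 + 12 = 216 GB.
Lower bound: ⌈216/40⌉ = 6 hosts.
A packing using 7 hosts:
  host 1: 39 = 39
  host 2: 34 = 34
  host 3: 31 = 31
  host 4: 30 = 30
  host 5: 21 + 15 = 36
  host 6: 20 + 14 = 34
  host 7: 12 = 12
No arrangement into 6 hosts stays within capacity, so 7 is optimal.

7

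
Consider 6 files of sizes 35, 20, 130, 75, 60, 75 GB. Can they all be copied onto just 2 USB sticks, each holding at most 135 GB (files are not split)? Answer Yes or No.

No

Total = 395 GB; ⌈395/135⌉ = 3.
At least 3 USB sticks are required, but only 2 are allowed.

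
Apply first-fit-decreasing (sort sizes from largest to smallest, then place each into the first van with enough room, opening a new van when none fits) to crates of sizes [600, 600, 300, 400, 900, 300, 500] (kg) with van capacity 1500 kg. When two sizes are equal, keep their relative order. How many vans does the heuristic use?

Sorted descending: 900, 600, 600, 500, 400, 300, 300.
  900 → van 1 (new)  [load 900/1500]
  600 → van 1  [load 1500/1500]
  600 → van 2 (new)  [load 600/1500]
  500 → van 2  [load 1100/1500]
  400 → van 2  [load 1500/1500]
  300 → van 3 (new)  [load 300/1500]
  300 → van 3  [load 600/1500]
3 vans opened.

3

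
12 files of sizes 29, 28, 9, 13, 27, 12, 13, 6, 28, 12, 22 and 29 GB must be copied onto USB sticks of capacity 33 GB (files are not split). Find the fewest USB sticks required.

8

Total = 29 + 29 + 28 + 28 + 27 + 22 + 13 + 13 + 12 + 12 + 9 + 6 = 228 GB.
Lower bound: ⌈228/33⌉ = 7 USB sticks.
A packing using 8 USB sticks:
  USB stick 1: 29 = 29
  USB stick 2: 29 = 29
  USB stick 3: 28 = 28
  USB stick 4: 28 = 28
  USB stick 5: 27 + 6 = 33
  USB stick 6: 22 + 9 = 31
  USB stick 7: 13 + 13 = 26
  USB stick 8: 12 + 12 = 24
No arrangement into 7 USB sticks stays within capacity, so 8 is optimal.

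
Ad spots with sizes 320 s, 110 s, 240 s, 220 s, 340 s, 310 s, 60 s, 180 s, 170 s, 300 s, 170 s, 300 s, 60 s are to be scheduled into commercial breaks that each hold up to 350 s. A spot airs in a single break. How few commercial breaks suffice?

9

Total = 340 + 320 + 310 + 300 + 300 + 240 + 220 + 180 + 170 + 170 + 110 + 60 + 60 = 2780 s.
Lower bound: ⌈2780/350⌉ = 8 commercial breaks.
A packing using 9 commercial breaks:
  break 1: 340 = 340
  break 2: 320 = 320
  break 3: 310 = 310
  break 4: 300 = 300
  break 5: 300 = 300
  break 6: 240 + 110 = 350
  break 7: 220 + 60 + 60 = 340
  break 8: 180 + 170 = 350
  break 9: 170 = 170
No arrangement into 8 commercial breaks stays within capacity, so 9 is optimal.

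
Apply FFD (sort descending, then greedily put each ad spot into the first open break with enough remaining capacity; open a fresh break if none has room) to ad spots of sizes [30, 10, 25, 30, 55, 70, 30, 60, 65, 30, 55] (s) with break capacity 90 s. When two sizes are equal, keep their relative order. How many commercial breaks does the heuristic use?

6

Sorted descending: 70, 65, 60, 55, 55, 30, 30, 30, 30, 25, 10.
  70 → break 1 (new)  [load 70/90]
  65 → break 2 (new)  [load 65/90]
  60 → break 3 (new)  [load 60/90]
  55 → break 4 (new)  [load 55/90]
  55 → break 5 (new)  [load 55/90]
  30 → break 3  [load 90/90]
  30 → break 4  [load 85/90]
  30 → break 5  [load 85/90]
  30 → break 6 (new)  [load 30/90]
  25 → break 2  [load 90/90]
  10 → break 1  [load 80/90]
6 commercial breaks opened.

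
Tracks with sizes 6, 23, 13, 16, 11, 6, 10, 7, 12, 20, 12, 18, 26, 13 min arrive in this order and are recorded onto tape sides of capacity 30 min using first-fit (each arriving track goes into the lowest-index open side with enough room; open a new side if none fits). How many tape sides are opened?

8

  6 → side 1 (new)  [load 6/30]
  23 → side 1  [load 29/30]
  13 → side 2 (new)  [load 13/30]
  16 → side 2  [load 29/30]
  11 → side 3 (new)  [load 11/30]
  6 → side 3  [load 17/30]
  10 → side 3  [load 27/30]
  7 → side 4 (new)  [load 7/30]
  12 → side 4  [load 19/30]
  20 → side 5 (new)  [load 20/30]
  12 → side 6 (new)  [load 12/30]
  18 → side 6  [load 30/30]
  26 → side 7 (new)  [load 26/30]
  13 → side 8 (new)  [load 13/30]
8 tape sides opened.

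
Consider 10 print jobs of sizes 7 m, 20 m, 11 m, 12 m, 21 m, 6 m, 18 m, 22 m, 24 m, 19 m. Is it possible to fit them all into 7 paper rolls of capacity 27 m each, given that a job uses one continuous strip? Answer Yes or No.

A valid assignment using 7 paper rolls:
  roll 1: 24 = 24
  roll 2: 22 = 22
  roll 3: 21 + 6 = 27
  roll 4: 20 + 7 = 27
  roll 5: 19 = 19
  roll 6: 18 = 18
  roll 7: 12 + 11 = 23
Every load is within 27 m, so 7 paper rolls suffice.

Yes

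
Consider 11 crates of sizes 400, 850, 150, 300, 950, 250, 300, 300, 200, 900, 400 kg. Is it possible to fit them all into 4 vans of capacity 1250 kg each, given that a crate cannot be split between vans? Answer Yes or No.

A valid assignment using 4 vans:
  van 1: 950 + 300 = 1250
  van 2: 900 + 200 + 150 = 1250
  van 3: 850 + 400 = 1250
  van 4: 400 + 300 + 300 + 250 = 1250
Every load is within 1250 kg, so 4 vans suffice.

Yes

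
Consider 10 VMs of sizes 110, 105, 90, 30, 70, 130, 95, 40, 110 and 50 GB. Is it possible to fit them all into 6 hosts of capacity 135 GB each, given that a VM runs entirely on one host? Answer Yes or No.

Total = 830 GB; ⌈830/135⌉ = 7.
At least 7 hosts are required, but only 6 are allowed.

No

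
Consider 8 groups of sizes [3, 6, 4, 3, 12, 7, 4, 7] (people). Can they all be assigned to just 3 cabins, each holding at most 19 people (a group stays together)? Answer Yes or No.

Yes

A valid assignment using 3 cabins:
  cabin 1: 12 + 7 = 19
  cabin 2: 7 + 6 + 4 = 17
  cabin 3: 4 + 3 + 3 = 10
Every load is within 19 people, so 3 cabins suffice.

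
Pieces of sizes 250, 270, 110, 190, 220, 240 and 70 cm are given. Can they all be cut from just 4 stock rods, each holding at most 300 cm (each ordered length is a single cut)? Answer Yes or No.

Total = 1350 cm; ⌈1350/300⌉ = 5.
At least 5 stock rods are required, but only 4 are allowed.

No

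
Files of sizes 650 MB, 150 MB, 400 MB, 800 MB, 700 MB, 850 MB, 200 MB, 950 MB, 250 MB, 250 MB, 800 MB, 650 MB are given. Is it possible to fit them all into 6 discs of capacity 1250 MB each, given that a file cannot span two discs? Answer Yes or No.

No

Total = 6650 MB; ⌈6650/1250⌉ = 6.
7 files each exceed half the capacity and cannot share a disc, forcing at least 7 discs.
At least 7 discs are required, but only 6 are allowed.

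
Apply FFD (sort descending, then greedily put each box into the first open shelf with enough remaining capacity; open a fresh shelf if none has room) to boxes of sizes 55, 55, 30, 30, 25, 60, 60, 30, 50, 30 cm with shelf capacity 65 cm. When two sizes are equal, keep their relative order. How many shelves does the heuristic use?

8

Sorted descending: 60, 60, 55, 55, 50, 30, 30, 30, 30, 25.
  60 → shelf 1 (new)  [load 60/65]
  60 → shelf 2 (new)  [load 60/65]
  55 → shelf 3 (new)  [load 55/65]
  55 → shelf 4 (new)  [load 55/65]
  50 → shelf 5 (new)  [load 50/65]
  30 → shelf 6 (new)  [load 30/65]
  30 → shelf 6  [load 60/65]
  30 → shelf 7 (new)  [load 30/65]
  30 → shelf 7  [load 60/65]
  25 → shelf 8 (new)  [load 25/65]
8 shelves opened.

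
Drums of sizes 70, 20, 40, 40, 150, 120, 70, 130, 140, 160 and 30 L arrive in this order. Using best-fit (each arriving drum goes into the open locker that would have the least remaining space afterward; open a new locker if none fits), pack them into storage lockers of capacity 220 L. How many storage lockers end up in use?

  70 → locker 1 (new)  [load 70/220]
  20 → locker 1  [load 90/220]
  40 → locker 1  [load 130/220]
  40 → locker 1  [load 170/220]
  150 → locker 2 (new)  [load 150/220]
  120 → locker 3 (new)  [load 120/220]
  70 → locker 2  [load 220/220]
  130 → locker 4 (new)  [load 130/220]
  140 → locker 5 (new)  [load 140/220]
  160 → locker 6 (new)  [load 160/220]
  30 → locker 1  [load 200/220]
6 storage lockers opened.

6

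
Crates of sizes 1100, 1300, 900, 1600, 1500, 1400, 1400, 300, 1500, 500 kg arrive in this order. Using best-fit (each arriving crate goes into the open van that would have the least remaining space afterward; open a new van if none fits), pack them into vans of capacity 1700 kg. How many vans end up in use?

  1100 → van 1 (new)  [load 1100/1700]
  1300 → van 2 (new)  [load 1300/1700]
  900 → van 3 (new)  [load 900/1700]
  1600 → van 4 (new)  [load 1600/1700]
  1500 → van 5 (new)  [load 1500/1700]
  1400 → van 6 (new)  [load 1400/1700]
  1400 → van 7 (new)  [load 1400/1700]
  300 → van 6  [load 1700/1700]
  1500 → van 8 (new)  [load 1500/1700]
  500 → van 1  [load 1600/1700]
8 vans opened.

8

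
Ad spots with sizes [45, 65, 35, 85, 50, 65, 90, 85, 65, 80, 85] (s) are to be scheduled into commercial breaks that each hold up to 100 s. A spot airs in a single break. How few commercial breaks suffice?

Total = 90 + 85 + 85 + 85 + 80 + 65 + 65 + 65 + 50 + 45 + 35 = 750 s.
Lower bound: ⌈750/100⌉ = 8 commercial breaks.
A packing using 9 commercial breaks:
  break 1: 90 = 90
  break 2: 85 = 85
  break 3: 85 = 85
  break 4: 85 = 85
  break 5: 80 = 80
  break 6: 65 + 35 = 100
  break 7: 65 = 65
  break 8: 65 = 65
  break 9: 50 + 45 = 95
No arrangement into 8 commercial breaks stays within capacity, so 9 is optimal.

9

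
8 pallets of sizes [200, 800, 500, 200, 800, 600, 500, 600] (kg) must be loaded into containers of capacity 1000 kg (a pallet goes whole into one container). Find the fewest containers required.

Total = 800 + 800 + 600 + 600 + 500 + 500 + 200 + 200 = 4200 kg.
Lower bound: ⌈4200/1000⌉ = 5 containers.
A packing using 5 containers:
  container 1: 800 + 200 = 1000
  container 2: 800 + 200 = 1000
  container 3: 600 = 600
  container 4: 600 = 600
  container 5: 500 + 500 = 1000
This matches the lower bound, so 5 is optimal.

5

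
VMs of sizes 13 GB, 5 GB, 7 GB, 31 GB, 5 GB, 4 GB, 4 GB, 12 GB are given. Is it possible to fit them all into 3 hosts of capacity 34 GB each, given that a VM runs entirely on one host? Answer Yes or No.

A valid assignment using 3 hosts:
  host 1: 31 = 31
  host 2: 13 + 12 + 7 = 32
  host 3: 5 + 5 + 4 + 4 = 18
Every load is within 34 GB, so 3 hosts suffice.

Yes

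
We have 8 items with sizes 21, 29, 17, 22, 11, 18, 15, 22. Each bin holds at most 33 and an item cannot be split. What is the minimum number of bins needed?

Total = 29 + 22 + 22 + 21 + 18 + 17 + 15 + 11 = 155.
Lower bound: ⌈155/33⌉ = 5 bins.
Also, 6 items each exceed 33/2, and no two of those can share a bin, so at least 6 bins are needed.
A packing using 6 bins:
  bin 1: 29 = 29
  bin 2: 22 + 11 = 33
  bin 3: 22 = 22
  bin 4: 21 = 21
  bin 5: 18 + 15 = 33
  bin 6: 17 = 17
This matches the lower bound, so 6 is optimal.

6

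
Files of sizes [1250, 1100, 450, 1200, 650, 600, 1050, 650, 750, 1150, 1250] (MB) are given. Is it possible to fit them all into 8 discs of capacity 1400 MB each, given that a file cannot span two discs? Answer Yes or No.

Total = 10100 MB; ⌈10100/1400⌉ = 8.
The bound of 8 does not rule out 8, but exhaustive search shows no assignment into 8 discs of capacity 1400 MB exists — the minimum is 9.

No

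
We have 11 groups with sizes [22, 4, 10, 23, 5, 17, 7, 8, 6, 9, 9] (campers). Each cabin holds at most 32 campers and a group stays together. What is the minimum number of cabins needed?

4

Total = 23 + 22 + 17 + 10 + 9 + 9 + 8 + 7 + 6 + 5 + 4 = 120 campers.
Lower bound: ⌈120/32⌉ = 4 cabins.
A packing using 4 cabins:
  cabin 1: 23 + 9 = 32
  cabin 2: 22 + 10 = 32
  cabin 3: 17 + 9 + 6 = 32
  cabin 4: 8 + 7 + 5 + 4 = 24
This matches the lower bound, so 4 is optimal.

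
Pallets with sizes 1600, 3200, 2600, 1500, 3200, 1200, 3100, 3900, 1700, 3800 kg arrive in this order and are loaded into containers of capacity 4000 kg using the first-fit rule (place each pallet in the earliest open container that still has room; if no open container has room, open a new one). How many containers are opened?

  1600 → container 1 (new)  [load 1600/4000]
  3200 → container 2 (new)  [load 3200/4000]
  2600 → container 3 (new)  [load 2600/4000]
  1500 → container 1  [load 3100/4000]
  3200 → container 4 (new)  [load 3200/4000]
  1200 → container 3  [load 3800/4000]
  3100 → container 5 (new)  [load 3100/4000]
  3900 → container 6 (new)  [load 3900/4000]
  1700 → container 7 (new)  [load 1700/4000]
  3800 → container 8 (new)  [load 3800/4000]
8 containers opened.

8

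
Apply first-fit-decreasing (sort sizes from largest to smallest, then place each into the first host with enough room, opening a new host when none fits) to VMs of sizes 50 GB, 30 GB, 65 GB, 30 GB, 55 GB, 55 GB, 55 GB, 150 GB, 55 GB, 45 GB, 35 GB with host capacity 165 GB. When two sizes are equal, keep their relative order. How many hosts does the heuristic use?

Sorted descending: 150, 65, 55, 55, 55, 55, 50, 45, 35, 30, 30.
  150 → host 1 (new)  [load 150/165]
  65 → host 2 (new)  [load 65/165]
  55 → host 2  [load 120/165]
  55 → host 3 (new)  [load 55/165]
  55 → host 3  [load 110/165]
  55 → host 3  [load 165/165]
  50 → host 4 (new)  [load 50/165]
  45 → host 2  [load 165/165]
  35 → host 4  [load 85/165]
  30 → host 4  [load 115/165]
  30 → host 4  [load 145/165]
4 hosts opened.

4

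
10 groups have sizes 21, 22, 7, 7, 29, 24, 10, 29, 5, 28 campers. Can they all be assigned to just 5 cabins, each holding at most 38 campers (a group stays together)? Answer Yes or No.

Total = 182 campers; ⌈182/38⌉ = 5.
6 groups each exceed half the capacity and cannot share a cabin, forcing at least 6 cabins.
At least 6 cabins are required, but only 5 are allowed.

No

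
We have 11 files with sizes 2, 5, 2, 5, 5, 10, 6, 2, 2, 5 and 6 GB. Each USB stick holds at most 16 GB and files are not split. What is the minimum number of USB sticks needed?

4

Total = 10 + 6 + 6 + 5 + 5 + 5 + 5 + 2 + 2 + 2 + 2 = 50 GB.
Lower bound: ⌈50/16⌉ = 4 USB sticks.
A packing using 4 USB sticks:
  USB stick 1: 10 + 6 = 16
  USB stick 2: 6 + 5 + 5 = 16
  USB stick 3: 5 + 5 + 2 + 2 + 2 = 16
  USB stick 4: 2 = 2
This matches the lower bound, so 4 is optimal.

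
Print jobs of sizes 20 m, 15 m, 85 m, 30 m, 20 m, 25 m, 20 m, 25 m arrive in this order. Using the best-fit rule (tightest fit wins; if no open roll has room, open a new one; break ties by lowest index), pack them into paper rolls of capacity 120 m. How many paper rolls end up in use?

  20 → roll 1 (new)  [load 20/120]
  15 → roll 1  [load 35/120]
  85 → roll 1  [load 120/120]
  30 → roll 2 (new)  [load 30/120]
  20 → roll 2  [load 50/120]
  25 → roll 2  [load 75/120]
  20 → roll 2  [load 95/120]
  25 → roll 2  [load 120/120]
2 paper rolls opened.

2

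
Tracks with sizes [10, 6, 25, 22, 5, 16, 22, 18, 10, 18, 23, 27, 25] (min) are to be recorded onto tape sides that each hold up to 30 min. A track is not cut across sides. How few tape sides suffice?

Total = 27 + 25 + 25 + 23 + 22 + 22 + 18 + 18 + 16 + 10 + 10 + 6 + 5 = 227 min.
Lower bound: ⌈227/30⌉ = 8 tape sides.
Also, 9 tracks each exceed 15 min, and no two of those can share a side, so at least 9 tape sides are needed.
A packing using 9 tape sides:
  side 1: 27 = 27
  side 2: 25 + 5 = 30
  side 3: 25 = 25
  side 4: 23 + 6 = 29
  side 5: 22 = 22
  side 6: 22 = 22
  side 7: 18 + 10 = 28
  side 8: 18 + 10 = 28
  side 9: 16 = 16
This matches the lower bound, so 9 is optimal.

9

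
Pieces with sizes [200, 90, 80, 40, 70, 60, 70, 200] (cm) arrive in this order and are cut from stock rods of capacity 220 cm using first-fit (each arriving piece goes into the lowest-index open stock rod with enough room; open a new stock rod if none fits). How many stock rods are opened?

4

  200 → stock rod 1 (new)  [load 200/220]
  90 → stock rod 2 (new)  [load 90/220]
  80 → stock rod 2  [load 170/220]
  40 → stock rod 2  [load 210/220]
  70 → stock rod 3 (new)  [load 70/220]
  60 → stock rod 3  [load 130/220]
  70 → stock rod 3  [load 200/220]
  200 → stock rod 4 (new)  [load 200/220]
4 stock rods opened.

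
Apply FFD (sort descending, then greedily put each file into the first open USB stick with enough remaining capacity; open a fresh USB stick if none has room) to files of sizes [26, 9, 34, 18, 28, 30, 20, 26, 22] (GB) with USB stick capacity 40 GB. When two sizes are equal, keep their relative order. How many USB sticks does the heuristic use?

Sorted descending: 34, 30, 28, 26, 26, 22, 20, 18, 9.
  34 → USB stick 1 (new)  [load 34/40]
  30 → USB stick 2 (new)  [load 30/40]
  28 → USB stick 3 (new)  [load 28/40]
  26 → USB stick 4 (new)  [load 26/40]
  26 → USB stick 5 (new)  [load 26/40]
  22 → USB stick 6 (new)  [load 22/40]
  20 → USB stick 7 (new)  [load 20/40]
  18 → USB stick 6  [load 40/40]
  9 → USB stick 2  [load 39/40]
7 USB sticks opened.

7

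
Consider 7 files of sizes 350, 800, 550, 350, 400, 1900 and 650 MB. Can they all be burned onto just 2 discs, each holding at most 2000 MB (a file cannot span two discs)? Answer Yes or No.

Total = 5000 MB; ⌈5000/2000⌉ = 3.
At least 3 discs are required, but only 2 are allowed.

No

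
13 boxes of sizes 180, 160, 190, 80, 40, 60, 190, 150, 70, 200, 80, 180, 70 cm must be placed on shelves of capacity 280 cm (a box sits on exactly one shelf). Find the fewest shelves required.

7

Total = 200 + 190 + 190 + 180 + 180 + 160 + 150 + 80 + 80 + 70 + 70 + 60 + 40 = 1650 cm.
Lower bound: ⌈1650/280⌉ = 6 shelves.
Also, 7 boxes each exceed 140 cm, and no two of those can share a shelf, so at least 7 shelves are needed.
A packing using 7 shelves:
  shelf 1: 200 + 80 = 280
  shelf 2: 190 + 80 = 270
  shelf 3: 190 + 70 = 260
  shelf 4: 180 + 70 = 250
  shelf 5: 180 + 60 + 40 = 280
  shelf 6: 160 = 160
  shelf 7: 150 = 150
This matches the lower bound, so 7 is optimal.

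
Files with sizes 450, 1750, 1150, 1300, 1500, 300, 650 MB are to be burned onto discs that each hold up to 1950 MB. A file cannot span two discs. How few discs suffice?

Total = 1750 + 1500 + 1300 + 1150 + 650 + 450 + 300 = 7100 MB.
Lower bound: ⌈7100/1950⌉ = 4 discs.
A packing using 4 discs:
  disc 1: 1750 = 1750
  disc 2: 1500 + 450 = 1950
  disc 3: 1300 + 650 = 1950
  disc 4: 1150 + 300 = 1450
This matches the lower bound, so 4 is optimal.

4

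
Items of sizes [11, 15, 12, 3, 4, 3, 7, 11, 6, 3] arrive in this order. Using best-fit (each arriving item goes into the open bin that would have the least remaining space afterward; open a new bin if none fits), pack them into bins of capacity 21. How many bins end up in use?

  11 → bin 1 (new)  [load 11/21]
  15 → bin 2 (new)  [load 15/21]
  12 → bin 3 (new)  [load 12/21]
  3 → bin 2  [load 18/21]
  4 → bin 3  [load 16/21]
  3 → bin 2  [load 21/21]
  7 → bin 1  [load 18/21]
  11 → bin 4 (new)  [load 11/21]
  6 → bin 4  [load 17/21]
  3 → bin 1  [load 21/21]
4 bins opened.

4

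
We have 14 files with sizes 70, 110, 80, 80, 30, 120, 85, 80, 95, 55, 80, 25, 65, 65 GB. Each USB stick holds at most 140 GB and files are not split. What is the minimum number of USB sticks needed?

10

Total = 120 + 110 + 95 + 85 + 80 + 80 + 80 + 80 + 70 + 65 + 65 + 55 + 30 + 25 = 1040 GB.
Lower bound: ⌈1040/140⌉ = 8 USB sticks.
A packing using 10 USB sticks:
  USB stick 1: 120 = 120
  USB stick 2: 110 + 30 = 140
  USB stick 3: 95 + 25 = 120
  USB stick 4: 85 + 55 = 140
  USB stick 5: 80 = 80
  USB stick 6: 80 = 80
  USB stick 7: 80 = 80
  USB stick 8: 80 = 80
  USB stick 9: 70 + 65 = 135
  USB stick 10: 65 = 65
No arrangement into 9 USB sticks stays within capacity, so 10 is optimal.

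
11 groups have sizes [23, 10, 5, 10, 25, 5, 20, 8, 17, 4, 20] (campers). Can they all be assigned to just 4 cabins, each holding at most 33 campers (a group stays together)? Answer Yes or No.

Total = 147 campers; ⌈147/33⌉ = 5.
At least 5 cabins are required, but only 4 are allowed.

No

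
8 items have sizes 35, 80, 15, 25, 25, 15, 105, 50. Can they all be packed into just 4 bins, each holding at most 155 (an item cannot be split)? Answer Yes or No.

A valid assignment using 3 bins:
  bin 1: 105 + 50 = 155
  bin 2: 80 + 35 + 25 + 15 = 155
  bin 3: 25 + 15 = 40
That uses only 3 ≤ 4, so 4 bins are enough.

Yes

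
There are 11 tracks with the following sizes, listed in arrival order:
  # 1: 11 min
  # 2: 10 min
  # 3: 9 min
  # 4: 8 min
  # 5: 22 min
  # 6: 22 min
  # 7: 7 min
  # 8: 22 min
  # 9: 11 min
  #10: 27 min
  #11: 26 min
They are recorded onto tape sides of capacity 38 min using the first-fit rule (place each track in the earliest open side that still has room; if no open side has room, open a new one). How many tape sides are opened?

6

  11 → side 1 (new)  [load 11/38]
  10 → side 1  [load 21/38]
  9 → side 1  [load 30/38]
  8 → side 1  [load 38/38]
  22 → side 2 (new)  [load 22/38]
  22 → side 3 (new)  [load 22/38]
  7 → side 2  [load 29/38]
  22 → side 4 (new)  [load 22/38]
  11 → side 3  [load 33/38]
  27 → side 5 (new)  [load 27/38]
  26 → side 6 (new)  [load 26/38]
6 tape sides opened.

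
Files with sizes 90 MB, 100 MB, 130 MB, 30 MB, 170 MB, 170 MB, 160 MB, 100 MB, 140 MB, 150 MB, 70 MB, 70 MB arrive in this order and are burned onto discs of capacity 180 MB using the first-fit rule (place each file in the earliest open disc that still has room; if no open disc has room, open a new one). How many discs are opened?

9

  90 → disc 1 (new)  [load 90/180]
  100 → disc 2 (new)  [load 100/180]
  130 → disc 3 (new)  [load 130/180]
  30 → disc 1  [load 120/180]
  170 → disc 4 (new)  [load 170/180]
  170 → disc 5 (new)  [load 170/180]
  160 → disc 6 (new)  [load 160/180]
  100 → disc 7 (new)  [load 100/180]
  140 → disc 8 (new)  [load 140/180]
  150 → disc 9 (new)  [load 150/180]
  70 → disc 2  [load 170/180]
  70 → disc 7  [load 170/180]
9 discs opened.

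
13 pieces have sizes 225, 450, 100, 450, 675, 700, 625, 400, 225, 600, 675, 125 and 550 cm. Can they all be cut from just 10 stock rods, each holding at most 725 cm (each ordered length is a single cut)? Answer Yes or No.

Yes

A valid assignment using 9 stock rods:
  stock rod 1: 700 = 700
  stock rod 2: 675 = 675
  stock rod 3: 675 = 675
  stock rod 4: 625 + 100 = 725
  stock rod 5: 600 + 125 = 725
  stock rod 6: 550 = 550
  stock rod 7: 450 + 225 = 675
  stock rod 8: 450 + 225 = 675
  stock rod 9: 400 = 400
That uses only 9 ≤ 10, so 10 stock rods are enough.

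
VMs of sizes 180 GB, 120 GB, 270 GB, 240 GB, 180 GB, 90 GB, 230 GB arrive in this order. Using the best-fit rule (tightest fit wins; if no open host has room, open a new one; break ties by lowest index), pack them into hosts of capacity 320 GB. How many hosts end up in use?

  180 → host 1 (new)  [load 180/320]
  120 → host 1  [load 300/320]
  270 → host 2 (new)  [load 270/320]
  240 → host 3 (new)  [load 240/320]
  180 → host 4 (new)  [load 180/320]
  90 → host 4  [load 270/320]
  230 → host 5 (new)  [load 230/320]
5 hosts opened.

5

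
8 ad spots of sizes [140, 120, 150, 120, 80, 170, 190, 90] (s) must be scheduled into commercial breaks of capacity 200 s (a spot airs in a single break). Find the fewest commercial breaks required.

Total = 190 + 170 + 150 + 140 + 120 + 120 + 90 + 80 = 1060 s.
Lower bound: ⌈1060/200⌉ = 6 commercial breaks.
A packing using 7 commercial breaks:
  break 1: 190 = 190
  break 2: 170 = 170
  break 3: 150 = 150
  break 4: 140 = 140
  break 5: 120 + 80 = 200
  break 6: 120 = 120
  break 7: 90 = 90
No arrangement into 6 commercial breaks stays within capacity, so 7 is optimal.

7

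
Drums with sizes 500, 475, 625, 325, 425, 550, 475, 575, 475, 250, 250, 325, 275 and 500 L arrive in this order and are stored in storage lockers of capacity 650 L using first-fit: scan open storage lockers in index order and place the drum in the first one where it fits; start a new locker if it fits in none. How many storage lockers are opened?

12

  500 → locker 1 (new)  [load 500/650]
  475 → locker 2 (new)  [load 475/650]
  625 → locker 3 (new)  [load 625/650]
  325 → locker 4 (new)  [load 325/650]
  425 → locker 5 (new)  [load 425/650]
  550 → locker 6 (new)  [load 550/650]
  475 → locker 7 (new)  [load 475/650]
  575 → locker 8 (new)  [load 575/650]
  475 → locker 9 (new)  [load 475/650]
  250 → locker 4  [load 575/650]
  250 → locker 10 (new)  [load 250/650]
  325 → locker 10  [load 575/650]
  275 → locker 11 (new)  [load 275/650]
  500 → locker 12 (new)  [load 500/650]
12 storage lockers opened.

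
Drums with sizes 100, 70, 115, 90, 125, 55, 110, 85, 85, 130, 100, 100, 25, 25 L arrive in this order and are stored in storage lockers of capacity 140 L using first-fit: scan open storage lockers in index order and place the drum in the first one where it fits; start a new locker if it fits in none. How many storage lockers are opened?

11

  100 → locker 1 (new)  [load 100/140]
  70 → locker 2 (new)  [load 70/140]
  115 → locker 3 (new)  [load 115/140]
  90 → locker 4 (new)  [load 90/140]
  125 → locker 5 (new)  [load 125/140]
  55 → locker 2  [load 125/140]
  110 → locker 6 (new)  [load 110/140]
  85 → locker 7 (new)  [load 85/140]
  85 → locker 8 (new)  [load 85/140]
  130 → locker 9 (new)  [load 130/140]
  100 → locker 10 (new)  [load 100/140]
  100 → locker 11 (new)  [load 100/140]
  25 → locker 1  [load 125/140]
  25 → locker 3  [load 140/140]
11 storage lockers opened.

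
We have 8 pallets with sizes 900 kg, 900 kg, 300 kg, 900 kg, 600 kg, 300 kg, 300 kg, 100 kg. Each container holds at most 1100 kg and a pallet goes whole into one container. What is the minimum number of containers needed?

Total = 900 + 900 + 900 + 600 + 300 + 300 + 300 + 100 = 4300 kg.
Lower bound: ⌈4300/1100⌉ = 4 containers.
A packing using 5 containers:
  container 1: 900 + 100 = 1000
  container 2: 900 = 900
  container 3: 900 = 900
  container 4: 600 + 300 = 900
  container 5: 300 + 300 = 600
No arrangement into 4 containers stays within capacity, so 5 is optimal.

5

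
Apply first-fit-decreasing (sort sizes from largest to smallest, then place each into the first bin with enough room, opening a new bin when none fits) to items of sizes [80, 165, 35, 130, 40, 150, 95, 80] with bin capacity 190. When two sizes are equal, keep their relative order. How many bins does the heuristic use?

5

Sorted descending: 165, 150, 130, 95, 80, 80, 40, 35.
  165 → bin 1 (new)  [load 165/190]
  150 → bin 2 (new)  [load 150/190]
  130 → bin 3 (new)  [load 130/190]
  95 → bin 4 (new)  [load 95/190]
  80 → bin 4  [load 175/190]
  80 → bin 5 (new)  [load 80/190]
  40 → bin 2  [load 190/190]
  35 → bin 3  [load 165/190]
5 bins opened.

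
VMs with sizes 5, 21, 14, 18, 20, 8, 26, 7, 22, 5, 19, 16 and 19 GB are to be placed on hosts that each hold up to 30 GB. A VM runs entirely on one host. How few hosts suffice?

Total = 26 + 22 + 21 + 20 + 19 + 19 + 18 + 16 + 14 + 8 + 7 + 5 + 5 = 200 GB.
Lower bound: ⌈200/30⌉ = 7 hosts.
Also, 8 VMs each exceed 15 GB, and no two of those can share a host, so at least 8 hosts are needed.
A packing using 8 hosts:
  host 1: 26 = 26
  host 2: 22 + 8 = 30
  host 3: 21 + 7 = 28
  host 4: 20 + 5 + 5 = 30
  host 5: 19 = 19
  host 6: 19 = 19
  host 7: 18 = 18
  host 8: 16 + 14 = 30
This matches the lower bound, so 8 is optimal.

8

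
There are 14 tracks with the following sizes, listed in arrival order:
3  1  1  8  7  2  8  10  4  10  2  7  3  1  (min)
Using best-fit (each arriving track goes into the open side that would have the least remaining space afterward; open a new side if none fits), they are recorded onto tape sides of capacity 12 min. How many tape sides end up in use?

  3 → side 1 (new)  [load 3/12]
  1 → side 1  [load 4/12]
  1 → side 1  [load 5/12]
  8 → side 2 (new)  [load 8/12]
  7 → side 1  [load 12/12]
  2 → side 2  [load 10/12]
  8 → side 3 (new)  [load 8/12]
  10 → side 4 (new)  [load 10/12]
  4 → side 3  [load 12/12]
  10 → side 5 (new)  [load 10/12]
  2 → side 2  [load 12/12]
  7 → side 6 (new)  [load 7/12]
  3 → side 6  [load 10/12]
  1 → side 4  [load 11/12]
6 tape sides opened.

6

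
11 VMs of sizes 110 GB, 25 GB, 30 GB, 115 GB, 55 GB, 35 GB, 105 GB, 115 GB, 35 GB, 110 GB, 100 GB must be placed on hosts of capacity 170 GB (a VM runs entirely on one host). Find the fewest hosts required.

6

Total = 115 + 115 + 110 + 110 + 105 + 100 + 55 + 35 + 35 + 30 + 25 = 835 GB.
Lower bound: ⌈835/170⌉ = 5 hosts.
Also, 6 VMs each exceed 85 GB, and no two of those can share a host, so at least 6 hosts are needed.
A packing using 6 hosts:
  host 1: 115 + 55 = 170
  host 2: 115 + 35 = 150
  host 3: 110 + 35 + 25 = 170
  host 4: 110 + 30 = 140
  host 5: 105 = 105
  host 6: 100 = 100
This matches the lower bound, so 6 is optimal.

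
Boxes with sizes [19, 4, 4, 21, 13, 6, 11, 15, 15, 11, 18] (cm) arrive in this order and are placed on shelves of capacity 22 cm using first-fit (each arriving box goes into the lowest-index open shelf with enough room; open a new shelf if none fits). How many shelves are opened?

8

  19 → shelf 1 (new)  [load 19/22]
  4 → shelf 2 (new)  [load 4/22]
  4 → shelf 2  [load 8/22]
  21 → shelf 3 (new)  [load 21/22]
  13 → shelf 2  [load 21/22]
  6 → shelf 4 (new)  [load 6/22]
  11 → shelf 4  [load 17/22]
  15 → shelf 5 (new)  [load 15/22]
  15 → shelf 6 (new)  [load 15/22]
  11 → shelf 7 (new)  [load 11/22]
  18 → shelf 8 (new)  [load 18/22]
8 shelves opened.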